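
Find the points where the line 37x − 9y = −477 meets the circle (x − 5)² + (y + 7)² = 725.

(−18, −21) and (−9, 16)

From the line, y = (477 + 37x)/9. Substituting:
1450x² + 39150x + 234900 = 0  ⟹  x² + 27x + 162 = 0
x = −9 or x = −18, giving (−9, 16) and (−18, −21).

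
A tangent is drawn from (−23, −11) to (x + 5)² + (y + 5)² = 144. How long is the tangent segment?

With centre O = (−5, −5), |OP|² = 360 and r² = 144.
Power of the point: PT² = |PO|² − r² = 216, so PT = 6√6.

6√6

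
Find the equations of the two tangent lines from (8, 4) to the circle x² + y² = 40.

Let a tangent through (8, 4) have slope m. Its distance from (0, 0) must equal 2√10:
[m·(−8) − (−4)]² = 40(m² + 1)
3m² − 8m − 3 = 0, so m = −1/3 or m = 3.
With m = −1/3: x + 3y = 20. With m = 3: 3x − y = 20.

x + 3y = 20 and 3x − y = 20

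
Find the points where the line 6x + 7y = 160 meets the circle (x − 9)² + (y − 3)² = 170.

From the line, y = (160 − 6x)/7. Substituting:
85x² − 2550x + 14960 = 0  ⟹  x² − 30x + 176 = 0
x = 22 or x = 8, giving (22, 4) and (8, 16).

(8, 16) and (22, 4)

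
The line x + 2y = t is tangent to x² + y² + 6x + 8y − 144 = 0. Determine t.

The line touches the circle iff its distance from (−3, −4) is 13:
|1·(−3) + 2·(−4) − t| / √5 = 13
|t − (−11)| = 13√5.

t = −11 ± 13√5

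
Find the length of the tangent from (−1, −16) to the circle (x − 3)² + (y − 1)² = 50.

√255

With centre O = (3, 1), |OP|² = 305 and r² = 50.
The tangent meets the radius at right angles, so tangent² = |PO|² − r² = 305 − 50 = 255.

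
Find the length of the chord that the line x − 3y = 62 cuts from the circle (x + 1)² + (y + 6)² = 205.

√10

From the line, y = (−62 + x)/3. Substituting:
10x² − 70x + 100 = 0  ⟹  x² − 7x + 10 = 0
x = 5 or x = 2, giving (5, −19) and (2, −20).
|(5, −19) − (2, −20)| = √((3)² + (1)²) = √10.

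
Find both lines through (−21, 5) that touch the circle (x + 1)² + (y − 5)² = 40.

Write the tangent as mx − y + (5 − m·(−21)) = 0 and set its distance from the centre to 2√10:
[m·(20) − (0)]² = 40(m² + 1)
9m² − 1 = 0, so m = −1/3 or m = 1/3.
Through (−21, 5) these give x + 3y = −6 and x − 3y = −36.

x + 3y = −6 and x − 3y = −36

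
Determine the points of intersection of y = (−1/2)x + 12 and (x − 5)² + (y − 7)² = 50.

(0, 12) and (12, 6)

From the line, y = (24 − x)/2. Substituting:
5x² − 60x = 0  ⟹  x² − 12x = 0
x = 12 or x = 0, giving (12, 6) and (0, 12).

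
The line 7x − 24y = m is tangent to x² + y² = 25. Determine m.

Tangency holds when the distance from the centre (0, 0) to the line equals the radius 5:
|7·0 − 24·0 − m| / √625 = 5
|m| = 5·25, so m = 125 or m = −125.

m = −125 or m = 125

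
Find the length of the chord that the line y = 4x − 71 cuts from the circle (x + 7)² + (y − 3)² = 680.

4√17

The distance from (−7, 3) to the line is 102/√17, and r² = 680.
Chord = 2√(r² − d²) = 2·√(68) = 4√17.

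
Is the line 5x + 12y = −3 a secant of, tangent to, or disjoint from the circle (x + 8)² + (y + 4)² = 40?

disjoint

Centre (−8, −4), r² = 40. Distance² from centre to line = (−85)²/169 = 7225/169.
Since d² > r², the line lies outside the circle.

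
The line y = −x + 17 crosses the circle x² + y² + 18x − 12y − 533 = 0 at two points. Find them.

Substitute y = −x + 17:
2x² − 4x − 448 = 0  ⟹  x² − 2x − 224 = 0
x = 16 or x = −14, giving (16, 1) and (−14, 31).

(−14, 31) and (16, 1)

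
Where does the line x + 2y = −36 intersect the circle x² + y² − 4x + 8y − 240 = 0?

(−12, −12) and (4, −20)

From the line, y = (−36 − x)/2. Substituting:
5x² + 40x − 240 = 0  ⟹  x² + 8x − 48 = 0
x = 4 or x = −12, giving (4, −20) and (−12, −12).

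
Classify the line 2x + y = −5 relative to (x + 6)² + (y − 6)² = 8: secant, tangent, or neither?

secant

Substituting the line into the circle gives 5x² + 56x + 149 = 0.
Δ = 3136 − 2980 = 156.
Two real roots: the line is a secant.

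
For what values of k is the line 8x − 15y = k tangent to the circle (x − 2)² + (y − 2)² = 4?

k = −48 or k = 20

For a tangent, require d(centre, line) = r = 2.
|8·2 − 15·2 − k| / √289 = 2
|k − (−14)| = 2·17, so k = 20 or k = −48.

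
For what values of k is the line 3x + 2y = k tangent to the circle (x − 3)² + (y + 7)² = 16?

k = −5 ± 4√13

Tangency holds when the distance from the centre (3, −7) to the line equals the radius 4:
|3·3 + 2·(−7) − k| / √13 = 4
|k − (−5)| = 4√13.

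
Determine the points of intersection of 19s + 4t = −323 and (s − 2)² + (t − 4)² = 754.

(−21, 19) and (−13, −19)

Express t = (−323 − 19s)/4 and substitute into the circle:
377s² + 12818s + 102921 = 0  ⟹  s² + 34s + 273 = 0
s = −13 or s = −21, giving (−13, −19) and (−21, 19).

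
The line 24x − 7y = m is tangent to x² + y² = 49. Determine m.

m = −175 or m = 175

For a tangent, require d(centre, line) = r = 7.
|24·0 − 7·0 − m| / √625 = 7
|m| = 7·25, so m = 175 or m = −175.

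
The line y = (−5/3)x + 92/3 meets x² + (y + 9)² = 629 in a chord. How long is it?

5√34

The distance from (0, −9) to the line is 119/√34, and r² = 629.
Half the chord is √(r² − d²) = √(425/2), so the full chord is 5√34.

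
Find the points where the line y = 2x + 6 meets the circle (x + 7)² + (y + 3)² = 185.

From the line, y = 2x + 6. Substituting:
5x² + 50x − 55 = 0  ⟹  x² + 10x − 11 = 0
x = 1 or x = −11, giving (1, 8) and (−11, −16).

(−11, −16) and (1, 8)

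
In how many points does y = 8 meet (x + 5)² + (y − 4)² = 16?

1

d² = (0·(−5) + 1·4 − (8))² = 16; r² = 16.
Since d² = r², the line is tangent.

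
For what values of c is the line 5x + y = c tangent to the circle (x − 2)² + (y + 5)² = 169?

For a tangent, require d(centre, line) = r = 13.
|5·2 + 1·(−5) − c| / √26 = 13
|c − (5)| = 13√26.

c = 5 ± 13√26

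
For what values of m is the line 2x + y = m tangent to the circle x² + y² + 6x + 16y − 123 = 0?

Tangency holds when the distance from the centre (−3, −8) to the line equals the radius 14:
|2·(−3) + 1·(−8) − m| / √5 = 14
|m − (−14)| = 14√5.

m = −14 ± 14√5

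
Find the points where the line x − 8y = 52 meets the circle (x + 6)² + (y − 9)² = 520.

Substitute y = (−52 + x)/8:
65x² + 520x − 15600 = 0  ⟹  x² + 8x − 240 = 0
x = 12 or x = −20, giving (12, −5) and (−20, −9).

(−20, −9) and (12, −5)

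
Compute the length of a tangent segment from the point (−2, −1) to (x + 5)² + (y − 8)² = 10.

4√5

With centre O = (−5, 8), |OP|² = 90 and r² = 10.
Power of the point: PT² = |PO|² − r² = 80, so PT = 4√5.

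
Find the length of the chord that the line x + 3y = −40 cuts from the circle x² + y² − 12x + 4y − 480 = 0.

Centre (6, −2), r² = 520. Perpendicular distance d from centre to line = |40| / √10 = 40/√10.
Half the chord is √(r² − d²) = √(360), so the full chord is 12√10.

12√10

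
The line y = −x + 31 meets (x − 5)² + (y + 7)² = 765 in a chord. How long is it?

21√2

Centre (5, −7), r² = 765. Perpendicular distance d from centre to line = |−33| / √2 = 33/√2.
Half the chord is √(r² − d²) = √(441/2), so the full chord is 21√2.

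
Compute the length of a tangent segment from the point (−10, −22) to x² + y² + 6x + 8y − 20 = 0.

The centre is (−3, −4) and r = 3√5. The square of the distance from P to the centre is 49 + 324 = 373.
By the tangent–radius right angle, tangent length = √(|PO|² − r²) = √328 = 2√82.

2√82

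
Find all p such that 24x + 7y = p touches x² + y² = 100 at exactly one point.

p = −250 or p = 250

The line touches the circle iff its distance from (0, 0) is 10:
|24·0 + 7·0 − p| / √625 = 10
|p| = 10·25, so p = 250 or p = −250.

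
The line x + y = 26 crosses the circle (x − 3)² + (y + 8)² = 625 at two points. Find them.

Express y = −x + 26 and substitute into the circle:
2x² − 74x + 540 = 0  ⟹  x² − 37x + 270 = 0
x = 27 or x = 10, giving (27, −1) and (10, 16).

(10, 16) and (27, −1)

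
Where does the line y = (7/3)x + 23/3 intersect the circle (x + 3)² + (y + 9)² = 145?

(−11, −18) and (−2, 3)

From the line, y = (23 + 7x)/3. Substituting:
58x² + 754x + 1276 = 0  ⟹  x² + 13x + 22 = 0
x = −2 or x = −11, giving (−2, 3) and (−11, −18).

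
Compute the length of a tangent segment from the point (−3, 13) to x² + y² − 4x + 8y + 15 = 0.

The centre is (2, −4) and r = √5. The square of the distance from P to the centre is 25 + 289 = 314.
Power of the point: PT² = |PO|² − r² = 309, so PT = √309.

√309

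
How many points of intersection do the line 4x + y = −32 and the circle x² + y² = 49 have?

Centre (0, 0), r² = 49. Distance² from centre to line = (32)²/17 = 1024/17.
Since d² > r², the line lies outside the circle.

0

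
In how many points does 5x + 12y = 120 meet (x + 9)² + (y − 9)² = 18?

0

Substituting the line into the circle gives 169x² + 2472x + 9216 = 0.
Δ = 6110784 − 6230016 = −119232.
No real roots: the line does not meet the circle.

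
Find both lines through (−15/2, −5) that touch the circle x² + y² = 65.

Let a tangent through (−15/2, −5) have slope m. Its distance from (0, 0) must equal √65:
[m·(15/2) − (5)]² = 65(m² + 1)
7m² + 60m + 32 = 0, so m = −4/7 or m = −8.
Through (−15/2, −5) these give 4x + 7y = −65 and 8x + y = −65.

4x + 7y = −65 and 8x + y = −65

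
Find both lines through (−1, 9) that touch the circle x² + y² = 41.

A line y − (9) = m(x − (−1)) is tangent when its distance from (0, 0) is √41:
[m·(1) − (−9)]² = 41(m² + 1)
20m² − 9m − 20 = 0, so m = 5/4 or m = −4/5.
Through (−1, 9) these give 5x − 4y = −41 and 4x + 5y = 41.

5x − 4y = −41 and 4x + 5y = 41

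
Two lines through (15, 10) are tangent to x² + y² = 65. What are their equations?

Write the tangent as mx − y + (10 − m·(15)) = 0 and set its distance from the centre to √65:
(−15m − (−10))² = 65(m² + 1)
32m² − 60m + 7 = 0, so m = 1/8 or m = 7/4.
With m = 1/8: x − 8y = −65. With m = 7/4: 7x − 4y = 65.

x − 8y = −65 and 7x − 4y = 65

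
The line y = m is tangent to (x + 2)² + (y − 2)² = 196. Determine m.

m = −12 or m = 16

Tangency holds when the distance from the centre (−2, 2) to the line equals the radius 14:
|0·(−2) + 1·2 − m| / √1 = 14
|m − (2)| = 14, so m = 16 or m = −12.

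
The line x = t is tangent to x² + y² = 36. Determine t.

Tangency holds when the distance from the centre (0, 0) to the line equals the radius 6:
|1·0 + 0·0 − t| / √1 = 6
|t| = 6, so t = 6 or t = −6.

t = −6 or t = 6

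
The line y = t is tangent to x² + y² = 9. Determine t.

The line touches the circle iff its distance from (0, 0) is 3:
|0·0 + 1·0 − t| / √1 = 3
|t| = 3, so t = 3 or t = −3.

t = −3 or t = 3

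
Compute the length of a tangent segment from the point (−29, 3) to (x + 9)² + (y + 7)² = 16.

The centre is (−9, −7) and r = 4. The square of the distance from P to the centre is 400 + 100 = 500.
The tangent meets the radius at right angles, so tangent² = |PO|² − r² = 500 − 16 = 484.

22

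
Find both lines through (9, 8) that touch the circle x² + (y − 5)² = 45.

2x − y = 10 and x + 2y = 25

Write the tangent as mx − y + (8 − m·(9)) = 0 and set its distance from the centre to 3√5:
(−9m − (−3))² = 45(m² + 1)
2m² − 3m − 2 = 0, so m = 2 or m = −1/2.
Through (9, 8) these give 2x − y = 10 and x + 2y = 25.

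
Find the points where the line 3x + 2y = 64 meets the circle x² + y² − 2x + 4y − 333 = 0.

From the line, y = (64 − 3x)/2. Substituting:
13x² − 416x + 3276 = 0  ⟹  x² − 32x + 252 = 0
x = 18 or x = 14, giving (18, 5) and (14, 11).

(14, 11) and (18, 5)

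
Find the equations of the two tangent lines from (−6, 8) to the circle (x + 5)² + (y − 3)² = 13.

3x − 2y = −34 and 2x + 3y = 12

A line y − (8) = m(x − (−6)) is tangent when its distance from (−5, 3) is √13:
[m·(1) − (−5)]² = 13(m² + 1)
6m² − 5m − 6 = 0, so m = 3/2 or m = −2/3.
With m = 3/2: 3x − 2y = −34. With m = −2/3: 2x + 3y = 12.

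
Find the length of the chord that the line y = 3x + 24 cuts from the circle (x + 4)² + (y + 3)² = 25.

From the line, y = 3x + 24. Substituting:
10x² + 170x + 720 = 0  ⟹  x² + 17x + 72 = 0
x = −8 or x = −9, giving (−8, 0) and (−9, −3).
Chord length = distance between (−8, 0) and (−9, −3) = √10 = √10.

√10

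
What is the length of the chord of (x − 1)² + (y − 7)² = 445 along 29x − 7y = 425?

Centre (1, 7), r² = 445. Perpendicular distance d from centre to line = |−445| / √890 = 445/√890.
Chord = 2√(r² − d²) = 2·√(445/2) = √890.

√890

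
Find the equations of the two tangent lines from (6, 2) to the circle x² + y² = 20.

2x − y = 10 and x + 2y = 10

Write the tangent as mx − y + (2 − m·(6)) = 0 and set its distance from the centre to 2√5:
[m·(−6) − (−2)]² = 20(m² + 1)
2m² − 3m − 2 = 0, so m = 2 or m = −1/2.
Through (6, 2) these give 2x − y = 10 and x + 2y = 10.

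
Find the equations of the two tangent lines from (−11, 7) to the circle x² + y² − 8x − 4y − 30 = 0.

x − 7y = −60 and x + y = −4

Write the tangent as mx − y + (7 − m·(−11)) = 0 and set its distance from the centre to 5√2:
[m·(15) − (−5)]² = 50(m² + 1)
7m² + 6m − 1 = 0, so m = 1/7 or m = −1.
With m = 1/7: x − 7y = −60. With m = −1: x + y = −4.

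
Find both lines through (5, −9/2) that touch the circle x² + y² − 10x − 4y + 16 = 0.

A line y − (−9/2) = m(x − (5)) is tangent when its distance from (5, 2) is √13:
(0m − (13/2))² = 13(m² + 1)
4m² − 9 = 0, so m = 3/2 or m = −3/2.
With m = 3/2: 3x − 2y = 24. With m = −3/2: 3x + 2y = 6.

3x − 2y = 24 and 3x + 2y = 6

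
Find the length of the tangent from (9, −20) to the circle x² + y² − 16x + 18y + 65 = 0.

Centre (8, −9), r² = 80. |PO|² = (1)² + (−11)² = 122.
The tangent meets the radius at right angles, so tangent² = |PO|² − r² = 122 − 80 = 42.

√42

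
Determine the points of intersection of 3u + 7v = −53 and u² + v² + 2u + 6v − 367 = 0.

(−20, 1) and (15, −14)

From the line, v = (−53 − 3u)/7. Substituting:
58u² + 290u − 17400 = 0  ⟹  u² + 5u − 300 = 0
u = 15 or u = −20, giving (15, −14) and (−20, 1).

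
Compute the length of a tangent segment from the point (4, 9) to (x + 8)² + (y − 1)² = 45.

√163

The centre is (−8, 1) and r = 3√5. The square of the distance from P to the centre is 144 + 64 = 208.
The tangent meets the radius at right angles, so tangent² = |PO|² − r² = 208 − 45 = 163.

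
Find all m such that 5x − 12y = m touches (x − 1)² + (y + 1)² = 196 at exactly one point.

For a tangent, require d(centre, line) = r = 14.
|5·1 − 12·(−1) − m| / √169 = 14
|m − (17)| = 14·13, so m = 199 or m = −165.

m = −165 or m = 199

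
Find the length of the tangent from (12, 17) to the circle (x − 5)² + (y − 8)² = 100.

√30

With centre O = (5, 8), |OP|² = 130 and r² = 100.
By the tangent–radius right angle, tangent length = √(|PO|² − r²) = √30.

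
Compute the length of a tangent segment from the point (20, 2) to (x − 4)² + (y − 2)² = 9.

With centre O = (4, 2), |OP|² = 256 and r² = 9.
The tangent meets the radius at right angles, so tangent² = |PO|² − r² = 256 − 9 = 247.

√247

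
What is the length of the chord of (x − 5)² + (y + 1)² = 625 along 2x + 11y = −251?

10√5

From the line, y = (−251 − 2x)/11. Substituting:
125x² − 250x − 15000 = 0  ⟹  x² − 2x − 120 = 0
x = 12 or x = −10, giving (12, −25) and (−10, −21).
|(12, −25) − (−10, −21)| = √((22)² + (−4)²) = 10√5.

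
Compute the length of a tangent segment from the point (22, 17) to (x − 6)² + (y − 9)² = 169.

√151

The centre is (6, 9) and r = 13. The square of the distance from P to the centre is 256 + 64 = 320.
The tangent meets the radius at right angles, so tangent² = |PO|² − r² = 320 − 169 = 151.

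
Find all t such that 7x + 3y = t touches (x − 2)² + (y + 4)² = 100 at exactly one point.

t = 2 ± 10√58

The line touches the circle iff its distance from (2, −4) is 10:
|7·2 + 3·(−4) − t| / √58 = 10
|t − (2)| = 10√58.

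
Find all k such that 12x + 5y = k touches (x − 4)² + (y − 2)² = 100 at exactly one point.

For a tangent, require d(centre, line) = r = 10.
|12·4 + 5·2 − k| / √169 = 10
|k − (58)| = 10·13, so k = 188 or k = −72.

k = −72 or k = 188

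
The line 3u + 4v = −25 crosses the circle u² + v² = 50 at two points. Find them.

(−7, −1) and (1, −7)

From the line, v = (−25 − 3u)/4. Substituting:
25u² + 150u − 175 = 0  ⟹  u² + 6u − 7 = 0
u = 1 or u = −7, giving (1, −7) and (−7, −1).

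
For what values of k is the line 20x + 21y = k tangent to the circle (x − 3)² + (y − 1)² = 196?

k = −325 or k = 487

Tangency holds when the distance from the centre (3, 1) to the line equals the radius 14:
|20·3 + 21·1 − k| / √841 = 14
|k − (81)| = 14·29, so k = 487 or k = −325.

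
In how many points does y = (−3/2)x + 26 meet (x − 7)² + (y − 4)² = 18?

0

Substituting the line into the circle gives 13x² − 320x + 2060 = 0.
Discriminant = (−320)² − 4·13·(2060) = −4720 < 0.
No real roots: the line does not meet the circle.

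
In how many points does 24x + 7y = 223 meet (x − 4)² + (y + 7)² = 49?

0

Centre (4, −7), r² = 49. Distance² from centre to line = (−176)²/625 = 30976/625.
Since d² > r², the line lies outside the circle.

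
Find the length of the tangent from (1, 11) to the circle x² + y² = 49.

√73

With centre O = (0, 0), |OP|² = 122 and r² = 49.
By the tangent–radius right angle, tangent length = √(|PO|² − r²) = √73.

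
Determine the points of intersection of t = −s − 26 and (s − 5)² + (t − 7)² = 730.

Substitute t = −s − 26:
2s² + 56s + 384 = 0  ⟹  s² + 28s + 192 = 0
s = −12 or s = −16, giving (−12, −14) and (−16, −10).

(−16, −10) and (−12, −14)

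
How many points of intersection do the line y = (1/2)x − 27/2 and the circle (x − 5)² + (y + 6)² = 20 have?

1

Substituting the line into the circle gives 5x² − 70x + 245 = 0.
Δ = 4900 − 4900 = 0.
A repeated root: the line is tangent.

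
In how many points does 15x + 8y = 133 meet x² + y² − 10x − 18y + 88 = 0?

2

d² = (15·5 + 8·9 − (133))²/289 = 196/289; r² = 18.
Since d² < r², the line cuts the circle twice.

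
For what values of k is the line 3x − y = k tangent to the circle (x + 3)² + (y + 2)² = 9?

Tangency holds when the distance from the centre (−3, −2) to the line equals the radius 3:
|3·(−3) − 1·(−2) − k| / √10 = 3
|k − (−7)| = 3√10.

k = −7 ± 3√10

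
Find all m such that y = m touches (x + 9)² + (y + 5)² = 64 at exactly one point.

m = −13 or m = 3

Tangency holds when the distance from the centre (−9, −5) to the line equals the radius 8:
|0·(−9) + 1·(−5) − m| / √1 = 8
|m − (−5)| = 8, so m = 3 or m = −13.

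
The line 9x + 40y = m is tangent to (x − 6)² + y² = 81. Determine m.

Tangency holds when the distance from the centre (6, 0) to the line equals the radius 9:
|9·6 + 40·0 − m| / √1681 = 9
|m − (54)| = 9·41, so m = 423 or m = −315.

m = −315 or m = 423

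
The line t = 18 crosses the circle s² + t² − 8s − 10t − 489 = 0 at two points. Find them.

Substitute t = 18:
s² − 8s − 345 = 0
s = 23 or s = −15, giving (23, 18) and (−15, 18).

(−15, 18) and (23, 18)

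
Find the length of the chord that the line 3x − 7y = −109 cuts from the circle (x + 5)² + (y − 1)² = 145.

From the line, y = (109 + 3x)/7. Substituting:
58x² + 1102x + 4524 = 0  ⟹  x² + 19x + 78 = 0
x = −6 or x = −13, giving (−6, 13) and (−13, 10).
|(−6, 13) − (−13, 10)| = √((7)² + (3)²) = √58.

√58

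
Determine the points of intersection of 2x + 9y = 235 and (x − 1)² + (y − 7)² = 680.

Substitute y = (235 − 2x)/9:
85x² − 850x − 25415 = 0  ⟹  x² − 10x − 299 = 0
x = 23 or x = −13, giving (23, 21) and (−13, 29).

(−13, 29) and (23, 21)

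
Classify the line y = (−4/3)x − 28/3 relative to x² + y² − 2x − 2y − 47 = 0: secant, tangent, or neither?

Substituting the line into the circle gives 25x² + 230x + 529 = 0.
Discriminant = (230)² − 4·25·(529) = 0.
A repeated root: the line is tangent.

tangent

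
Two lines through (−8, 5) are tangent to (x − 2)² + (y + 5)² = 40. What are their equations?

Write the tangent as mx − y + (5 − m·(−8)) = 0 and set its distance from the centre to 2√10:
(10m − (−10))² = 40(m² + 1)
3m² + 10m + 3 = 0, so m = −1/3 or m = −3.
With m = −1/3: x + 3y = 7. With m = −3: 3x + y = −19.

x + 3y = 7 and 3x + y = −19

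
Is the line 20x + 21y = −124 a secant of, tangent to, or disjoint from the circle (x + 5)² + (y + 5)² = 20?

d² = (20·(−5) + 21·(−5) − (−124))²/841 = 6561/841; r² = 20.
Since d² < r², the line cuts the circle twice.

secant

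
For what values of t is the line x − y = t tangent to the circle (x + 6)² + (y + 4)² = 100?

For a tangent, require d(centre, line) = r = 10.
|1·(−6) − 1·(−4) − t| / √2 = 10
|t − (−2)| = 10√2.

t = −2 ± 10√2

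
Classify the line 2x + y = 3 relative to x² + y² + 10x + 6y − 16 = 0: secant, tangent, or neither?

neither

d² = (2·(−5) + 1·(−3) − (3))²/5 = 256/5; r² = 50.
Since d² > r², the line lies outside the circle.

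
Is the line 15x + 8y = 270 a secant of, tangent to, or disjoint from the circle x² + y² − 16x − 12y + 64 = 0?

tangent

Substituting the line into the circle gives 289x² − 7684x + 51076 = 0.
Δ = 59043856 − 59043856 = 0.
A repeated root: the line is tangent.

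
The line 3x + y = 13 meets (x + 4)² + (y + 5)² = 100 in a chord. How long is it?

2√10

Express y = −3x + 13 and substitute into the circle:
10x² − 100x + 240 = 0  ⟹  x² − 10x + 24 = 0
x = 6 or x = 4, giving (6, −5) and (4, 1).
|(6, −5) − (4, 1)| = √((2)² + (−6)²) = 2√10.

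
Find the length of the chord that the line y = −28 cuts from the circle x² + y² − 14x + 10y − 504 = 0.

Substitute y = −28:
x² − 14x = 0
x = 14 or x = 0, giving (14, −28) and (0, −28).
Chord length = distance between (14, −28) and (0, −28) = √196 = 14.

14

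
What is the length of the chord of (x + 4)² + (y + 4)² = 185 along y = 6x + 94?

2√37

Centre (−4, −4), r² = 185. Perpendicular distance d from centre to line = |74| / √37 = 74/√37.
Chord = 2√(r² − d²) = 2·√(37) = 2√37.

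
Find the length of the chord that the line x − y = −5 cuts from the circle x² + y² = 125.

15√2

Substitute y = x + 5:
2x² + 10x − 100 = 0  ⟹  x² + 5x − 50 = 0
x = 5 or x = −10, giving (5, 10) and (−10, −5).
|(5, 10) − (−10, −5)| = √((15)² + (15)²) = 15√2.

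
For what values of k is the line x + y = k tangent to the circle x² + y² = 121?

k = ±11√2

For a tangent, require d(centre, line) = r = 11.
|1·0 + 1·0 − k| / √2 = 11
|k| = 11√2.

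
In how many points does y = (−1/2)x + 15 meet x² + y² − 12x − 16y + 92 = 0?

0

d² = (1·6 + 2·8 − (30))²/5 = 64/5; r² = 8.
Since d² > r², the line lies outside the circle.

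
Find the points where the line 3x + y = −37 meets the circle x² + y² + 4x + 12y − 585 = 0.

(−17, 14) and (−2, −31)

Express y = −3x − 37 and substitute into the circle:
10x² + 190x + 340 = 0  ⟹  x² + 19x + 34 = 0
x = −2 or x = −17, giving (−2, −31) and (−17, 14).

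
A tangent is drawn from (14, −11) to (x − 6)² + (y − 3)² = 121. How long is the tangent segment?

Centre (6, 3), r² = 121. |PO|² = (8)² + (−14)² = 260.
The tangent meets the radius at right angles, so tangent² = |PO|² − r² = 260 − 121 = 139.

√139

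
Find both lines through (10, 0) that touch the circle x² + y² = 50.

A line y − (0) = m(x − (10)) is tangent when its distance from (0, 0) is 5√2:
[m·(−10) − (0)]² = 50(m² + 1)
m² − 1 = 0, so m = −1 or m = 1.
Through (10, 0) these give x + y = 10 and x − y = 10.

x + y = 10 and x − y = 10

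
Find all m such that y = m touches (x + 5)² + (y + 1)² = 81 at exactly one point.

m = −10 or m = 8

For a tangent, require d(centre, line) = r = 9.
|0·(−5) + 1·(−1) − m| / √1 = 9
|m − (−1)| = 9, so m = 8 or m = −10.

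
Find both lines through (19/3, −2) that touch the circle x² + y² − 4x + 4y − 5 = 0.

3x − 2y = 23 and 3x + 2y = 15

A line y − (−2) = m(x − (19/3)) is tangent when its distance from (2, −2) is √13:
[m·(−13/3) − (0)]² = 13(m² + 1)
4m² − 9 = 0, so m = 3/2 or m = −3/2.
With m = 3/2: 3x − 2y = 23. With m = −3/2: 3x + 2y = 15.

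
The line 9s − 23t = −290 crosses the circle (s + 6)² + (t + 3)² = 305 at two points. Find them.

From the line, t = (290 + 9s)/23. Substituting:
610s² + 12810s − 13420 = 0  ⟹  s² + 21s − 22 = 0
s = 1 or s = −22, giving (1, 13) and (−22, 4).

(−22, 4) and (1, 13)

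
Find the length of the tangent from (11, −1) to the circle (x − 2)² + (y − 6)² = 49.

9

With centre O = (2, 6), |OP|² = 130 and r² = 49.
Power of the point: PT² = |PO|² − r² = 81, so PT = 9.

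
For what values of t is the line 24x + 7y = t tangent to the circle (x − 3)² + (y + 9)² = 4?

For a tangent, require d(centre, line) = r = 2.
|24·3 + 7·(−9) − t| / √625 = 2
|t − (9)| = 2·25, so t = 59 or t = −41.

t = −41 or t = 59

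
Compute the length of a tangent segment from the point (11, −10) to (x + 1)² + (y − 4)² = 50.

√290

The centre is (−1, 4) and r = 5√2. The square of the distance from P to the centre is 144 + 196 = 340.
By the tangent–radius right angle, tangent length = √(|PO|² − r²) = √290.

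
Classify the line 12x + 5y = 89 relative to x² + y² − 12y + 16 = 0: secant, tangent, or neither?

neither

Substituting the line into the circle gives 169x² − 1416x + 2981 = 0.
Discriminant = (−1416)² − 4·169·(2981) = −10100 < 0.
No real roots: the line does not meet the circle.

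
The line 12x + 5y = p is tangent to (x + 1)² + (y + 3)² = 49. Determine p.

p = −118 or p = 64

Tangency holds when the distance from the centre (−1, −3) to the line equals the radius 7:
|12·(−1) + 5·(−3) − p| / √169 = 7
|p − (−27)| = 7·13, so p = 64 or p = −118.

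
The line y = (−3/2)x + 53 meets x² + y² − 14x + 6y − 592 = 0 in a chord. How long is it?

Centre (7, −3), r² = 650. Perpendicular distance d from centre to line = |−91| / √13 = 91/√13.
Half the chord is √(r² − d²) = √(13), so the full chord is 2√13.

2√13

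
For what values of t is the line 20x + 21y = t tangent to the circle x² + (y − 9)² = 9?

The line touches the circle iff its distance from (0, 9) is 3:
|20·0 + 21·9 − t| / √841 = 3
|t − (189)| = 3·29, so t = 276 or t = 102.

t = 102 or t = 276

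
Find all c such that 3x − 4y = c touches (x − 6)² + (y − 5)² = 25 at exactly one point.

c = −27 or c = 23

For a tangent, require d(centre, line) = r = 5.
|3·6 − 4·5 − c| / √25 = 5
|c − (−2)| = 5·5, so c = 23 or c = −27.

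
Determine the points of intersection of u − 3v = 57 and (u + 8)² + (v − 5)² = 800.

Express v = (−57 + u)/3 and substitute into the circle:
10u² − 1440 = 0  ⟹  u² − 144 = 0
u = 12 or u = −12, giving (12, −15) and (−12, −23).

(−12, −23) and (12, −15)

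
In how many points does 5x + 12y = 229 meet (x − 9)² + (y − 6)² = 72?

Substituting the line into the circle gives 169x² − 4162x + 25945 = 0.
Δ = 17322244 − 17538820 = −216576.
No real roots: the line does not meet the circle.

0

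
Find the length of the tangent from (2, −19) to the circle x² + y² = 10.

With centre O = (0, 0), |OP|² = 365 and r² = 10.
By the tangent–radius right angle, tangent length = √(|PO|² − r²) = √355.

√355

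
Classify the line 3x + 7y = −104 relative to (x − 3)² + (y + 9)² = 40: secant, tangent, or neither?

neither

Substituting the line into the circle gives 58x² − 48x + 162 = 0.
Discriminant = (−48)² − 4·58·(162) = −35280 < 0.
No real roots: the line does not meet the circle.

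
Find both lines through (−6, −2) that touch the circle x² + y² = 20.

2x − y = −10 and x + 2y = −10

Write the tangent as mx − y + (−2 − m·(−6)) = 0 and set its distance from the centre to 2√5:
[m·(6) − (2)]² = 20(m² + 1)
2m² − 3m − 2 = 0, so m = 2 or m = −1/2.
With m = 2: 2x − y = −10. With m = −1/2: x + 2y = −10.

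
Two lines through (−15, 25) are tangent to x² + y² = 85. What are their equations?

9x + 2y = −85 and 6x + 7y = 85

Write the tangent as mx − y + (25 − m·(−15)) = 0 and set its distance from the centre to √85:
[m·(15) − (−25)]² = 85(m² + 1)
14m² + 75m + 54 = 0, so m = −9/2 or m = −6/7.
With m = −9/2: 9x + 2y = −85. With m = −6/7: 6x + 7y = 85.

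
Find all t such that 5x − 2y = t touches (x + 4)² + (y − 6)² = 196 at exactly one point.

t = −32 ± 14√29

The line touches the circle iff its distance from (−4, 6) is 14:
|5·(−4) − 2·6 − t| / √29 = 14
|t − (−32)| = 14√29.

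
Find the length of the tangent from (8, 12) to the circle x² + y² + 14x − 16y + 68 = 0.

Centre (−7, 8), r² = 45. |PO|² = (15)² + (4)² = 241.
By the tangent–radius right angle, tangent length = √(|PO|² − r²) = √196 = 14.

14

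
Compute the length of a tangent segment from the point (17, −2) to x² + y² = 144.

√149

With centre O = (0, 0), |OP|² = 293 and r² = 144.
The tangent meets the radius at right angles, so tangent² = |PO|² − r² = 293 − 144 = 149.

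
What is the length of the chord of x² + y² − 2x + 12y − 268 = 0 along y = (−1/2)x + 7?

The distance from (1, −6) to the line is 25/√5, and r² = 305.
Half the chord is √(r² − d²) = √(180), so the full chord is 12√5.

12√5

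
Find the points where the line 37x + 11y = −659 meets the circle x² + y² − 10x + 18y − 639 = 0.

Substitute y = (−659 − 37x)/11:
1490x² + 40230x + 226480 = 0  ⟹  x² + 27x + 152 = 0
x = −8 or x = −19, giving (−8, −33) and (−19, 4).

(−19, 4) and (−8, −33)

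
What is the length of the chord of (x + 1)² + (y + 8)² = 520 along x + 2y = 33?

Centre (−1, −8), r² = 520. Perpendicular distance d from centre to line = |−50| / √5 = 50/√5.
Chord = 2√(r² − d²) = 2·√(20) = 4√5.

4√5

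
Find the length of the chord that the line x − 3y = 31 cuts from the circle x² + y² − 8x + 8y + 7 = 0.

The distance from (4, −4) to the line is 15/√10, and r² = 25.
Chord = 2√(r² − d²) = 2·√(5/2) = √10.

√10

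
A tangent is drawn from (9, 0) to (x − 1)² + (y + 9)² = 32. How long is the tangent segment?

√113

The centre is (1, −9) and r = 4√2. The square of the distance from P to the centre is 64 + 81 = 145.
By the tangent–radius right angle, tangent length = √(|PO|² − r²) = √113.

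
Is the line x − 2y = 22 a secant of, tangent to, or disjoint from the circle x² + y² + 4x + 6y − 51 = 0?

disjoint

Centre (−2, −3), r² = 64. Distance² from centre to line = (−18)²/5 = 324/5.
Since d² > r², the line lies outside the circle.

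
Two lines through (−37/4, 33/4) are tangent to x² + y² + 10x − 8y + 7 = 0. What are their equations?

3x − 5y = −69 and 5x − 3y = −71

Let a tangent through (−37/4, 33/4) have slope m. Its distance from (−5, 4) must equal √34:
(17/4m − (−17/4))² = 34(m² + 1)
15m² − 34m + 15 = 0, so m = 3/5 or m = 5/3.
With m = 3/5: 3x − 5y = −69. With m = 5/3: 5x − 3y = −71.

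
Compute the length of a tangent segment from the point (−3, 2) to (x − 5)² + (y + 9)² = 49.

The centre is (5, −9) and r = 7. The square of the distance from P to the centre is 64 + 121 = 185.
Power of the point: PT² = |PO|² − r² = 136, so PT = 2√34.

2√34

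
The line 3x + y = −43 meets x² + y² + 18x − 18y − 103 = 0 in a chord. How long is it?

9√10

The distance from (−9, 9) to the line is 25/√10, and r² = 265.
Chord = 2√(r² − d²) = 2·√(405/2) = 9√10.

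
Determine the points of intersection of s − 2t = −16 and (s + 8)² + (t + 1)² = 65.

(−16, 0) and (−4, 6)

From the line, t = (16 + s)/2. Substituting:
5s² + 100s + 320 = 0  ⟹  s² + 20s + 64 = 0
s = −4 or s = −16, giving (−4, 6) and (−16, 0).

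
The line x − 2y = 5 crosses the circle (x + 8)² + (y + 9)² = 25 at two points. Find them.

Substitute y = (−5 + x)/2:
5x² + 90x + 325 = 0  ⟹  x² + 18x + 65 = 0
x = −5 or x = −13, giving (−5, −5) and (−13, −9).

(−13, −9) and (−5, −5)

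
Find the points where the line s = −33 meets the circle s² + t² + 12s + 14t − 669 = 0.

(−33, −12) and (−33, −2)

The line gives s = −33. Substituting into the circle:
t² + 14t + 24 = 0
t = −2 or t = −12, giving (−33, −2) and (−33, −12).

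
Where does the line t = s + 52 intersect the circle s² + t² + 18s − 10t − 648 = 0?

Express t = s + 52 and substitute into the circle:
2s² + 112s + 1536 = 0  ⟹  s² + 56s + 768 = 0
s = −24 or s = −32, giving (−24, 28) and (−32, 20).

(−32, 20) and (−24, 28)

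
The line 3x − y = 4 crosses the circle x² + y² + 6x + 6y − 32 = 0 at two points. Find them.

(−2, −10) and (2, 2)

Substitute y = 3x − 4:
10x² − 40 = 0  ⟹  x² − 4 = 0
x = 2 or x = −2, giving (2, 2) and (−2, −10).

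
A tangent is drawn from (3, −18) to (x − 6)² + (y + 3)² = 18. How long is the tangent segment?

6√6

The centre is (6, −3) and r = 3√2. The square of the distance from P to the centre is 9 + 225 = 234.
Power of the point: PT² = |PO|² − r² = 216, so PT = 6√6.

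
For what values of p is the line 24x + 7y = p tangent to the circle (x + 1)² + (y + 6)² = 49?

p = −241 or p = 109

For a tangent, require d(centre, line) = r = 7.
|24·(−1) + 7·(−6) − p| / √625 = 7
|p − (−66)| = 7·25, so p = 109 or p = −241.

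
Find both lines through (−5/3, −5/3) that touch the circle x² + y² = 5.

x + 2y = −5 and 2x + y = −5

Let a tangent through (−5/3, −5/3) have slope m. Its distance from (0, 0) must equal √5:
[m·(5/3) − (5/3)]² = 5(m² + 1)
2m² + 5m + 2 = 0, so m = −1/2 or m = −2.
With m = −1/2: x + 2y = −5. With m = −2: 2x + y = −5.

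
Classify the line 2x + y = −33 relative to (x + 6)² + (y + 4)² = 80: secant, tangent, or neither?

d² = (2·(−6) + 1·(−4) − (−33))²/5 = 289/5; r² = 80.
Since d² < r², the line cuts the circle twice.

secant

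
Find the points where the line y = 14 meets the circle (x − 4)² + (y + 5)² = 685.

(−14, 14) and (22, 14)

Express y = 14 and substitute into the circle:
x² − 8x − 308 = 0
x = 22 or x = −14, giving (22, 14) and (−14, 14).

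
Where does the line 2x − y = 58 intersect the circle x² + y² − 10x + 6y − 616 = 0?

(16, −26) and (30, 2)

Express y = 2x − 58 and substitute into the circle:
5x² − 230x + 2400 = 0  ⟹  x² − 46x + 480 = 0
x = 30 or x = 16, giving (30, 2) and (16, −26).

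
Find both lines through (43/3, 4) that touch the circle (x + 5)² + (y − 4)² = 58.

3x + 7y = 71 and 3x − 7y = 15

A line y − (4) = m(x − (43/3)) is tangent when its distance from (−5, 4) is √58:
[m·(−58/3) − (0)]² = 58(m² + 1)
49m² − 9 = 0, so m = −3/7 or m = 3/7.
With m = −3/7: 3x + 7y = 71. With m = 3/7: 3x − 7y = 15.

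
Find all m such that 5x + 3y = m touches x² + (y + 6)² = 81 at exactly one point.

m = −18 ± 9√34

For a tangent, require d(centre, line) = r = 9.
|5·0 + 3·(−6) − m| / √34 = 9
|m − (−18)| = 9√34.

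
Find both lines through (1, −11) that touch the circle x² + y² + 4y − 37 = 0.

4x + 5y = −51 and 5x − 4y = 49

Write the tangent as mx − y + (−11 − m·(1)) = 0 and set its distance from the centre to √41:
[m·(−1) − (9)]² = 41(m² + 1)
20m² − 9m − 20 = 0, so m = −4/5 or m = 5/4.
Through (1, −11) these give 4x + 5y = −51 and 5x − 4y = 49.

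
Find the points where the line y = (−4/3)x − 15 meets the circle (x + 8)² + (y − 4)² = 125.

Express y = (−45 − 4x)/3 and substitute into the circle:
25x² + 600x + 2700 = 0  ⟹  x² + 24x + 108 = 0
x = −6 or x = −18, giving (−6, −7) and (−18, 9).

(−18, 9) and (−6, −7)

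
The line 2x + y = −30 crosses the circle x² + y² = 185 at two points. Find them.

(−13, −4) and (−11, −8)

Substitute y = −2x − 30:
5x² + 120x + 715 = 0  ⟹  x² + 24x + 143 = 0
x = −11 or x = −13, giving (−11, −8) and (−13, −4).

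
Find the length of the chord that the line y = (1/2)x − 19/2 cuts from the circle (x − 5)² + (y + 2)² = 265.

Centre (5, −2), r² = 265. Perpendicular distance d from centre to line = |−10| / √5 = 10/√5.
Chord = 2√(r² − d²) = 2·√(245) = 14√5.

14√5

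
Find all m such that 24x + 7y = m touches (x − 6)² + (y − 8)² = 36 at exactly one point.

Tangency holds when the distance from the centre (6, 8) to the line equals the radius 6:
|24·6 + 7·8 − m| / √625 = 6
|m − (200)| = 6·25, so m = 350 or m = 50.

m = 50 or m = 350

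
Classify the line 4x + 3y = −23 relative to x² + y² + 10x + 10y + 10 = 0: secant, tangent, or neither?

d² = (4·(−5) + 3·(−5) − (−23))²/25 = 144/25; r² = 40.
Since d² < r², the line cuts the circle twice.

secant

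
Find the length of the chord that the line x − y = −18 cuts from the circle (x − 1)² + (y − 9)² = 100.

The distance from (1, 9) to the line is 10/√2, and r² = 100.
Chord = 2√(r² − d²) = 2·√(50) = 10√2.

10√2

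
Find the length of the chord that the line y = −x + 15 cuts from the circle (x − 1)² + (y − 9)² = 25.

Express y = −x + 15 and substitute into the circle:
2x² − 14x + 12 = 0  ⟹  x² − 7x + 6 = 0
x = 6 or x = 1, giving (6, 9) and (1, 14).
Chord length = distance between (6, 9) and (1, 14) = √50 = 5√2.

5√2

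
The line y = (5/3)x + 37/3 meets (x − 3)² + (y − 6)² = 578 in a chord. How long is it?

8√34

From the line, y = (37 + 5x)/3. Substituting:
34x² + 136x − 4760 = 0  ⟹  x² + 4x − 140 = 0
x = 10 or x = −14, giving (10, 29) and (−14, −11).
Chord length = distance between (10, 29) and (−14, −11) = √2176 = 8√34.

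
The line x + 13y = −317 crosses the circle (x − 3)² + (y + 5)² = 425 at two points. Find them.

(−5, −24) and (8, −25)

Express y = (−317 − x)/13 and substitute into the circle:
170x² − 510x − 6800 = 0  ⟹  x² − 3x − 40 = 0
x = 8 or x = −5, giving (8, −25) and (−5, −24).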